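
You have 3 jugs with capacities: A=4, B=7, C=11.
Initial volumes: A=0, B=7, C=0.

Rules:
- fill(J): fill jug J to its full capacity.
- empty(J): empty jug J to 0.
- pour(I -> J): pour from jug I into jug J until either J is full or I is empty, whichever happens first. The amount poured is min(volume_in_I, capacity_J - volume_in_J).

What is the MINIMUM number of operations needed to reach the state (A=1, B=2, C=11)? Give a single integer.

Answer: 8

Derivation:
BFS from (A=0, B=7, C=0). One shortest path:
  1. pour(B -> A) -> (A=4 B=3 C=0)
  2. pour(A -> C) -> (A=0 B=3 C=4)
  3. pour(B -> A) -> (A=3 B=0 C=4)
  4. fill(B) -> (A=3 B=7 C=4)
  5. pour(B -> A) -> (A=4 B=6 C=4)
  6. pour(A -> C) -> (A=0 B=6 C=8)
  7. pour(B -> A) -> (A=4 B=2 C=8)
  8. pour(A -> C) -> (A=1 B=2 C=11)
Reached target in 8 moves.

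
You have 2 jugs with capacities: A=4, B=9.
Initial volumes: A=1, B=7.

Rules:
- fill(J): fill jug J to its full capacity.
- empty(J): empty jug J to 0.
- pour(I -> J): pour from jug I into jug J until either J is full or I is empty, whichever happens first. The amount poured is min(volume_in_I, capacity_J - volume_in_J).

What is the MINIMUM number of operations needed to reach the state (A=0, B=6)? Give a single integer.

BFS from (A=1, B=7). One shortest path:
  1. fill(B) -> (A=1 B=9)
  2. pour(B -> A) -> (A=4 B=6)
  3. empty(A) -> (A=0 B=6)
Reached target in 3 moves.

Answer: 3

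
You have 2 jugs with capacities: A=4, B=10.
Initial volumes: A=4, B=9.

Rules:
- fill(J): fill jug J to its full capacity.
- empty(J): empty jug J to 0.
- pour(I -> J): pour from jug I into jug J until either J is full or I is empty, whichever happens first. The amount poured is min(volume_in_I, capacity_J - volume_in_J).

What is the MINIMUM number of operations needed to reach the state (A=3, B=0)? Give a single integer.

BFS from (A=4, B=9). One shortest path:
  1. pour(A -> B) -> (A=3 B=10)
  2. empty(B) -> (A=3 B=0)
Reached target in 2 moves.

Answer: 2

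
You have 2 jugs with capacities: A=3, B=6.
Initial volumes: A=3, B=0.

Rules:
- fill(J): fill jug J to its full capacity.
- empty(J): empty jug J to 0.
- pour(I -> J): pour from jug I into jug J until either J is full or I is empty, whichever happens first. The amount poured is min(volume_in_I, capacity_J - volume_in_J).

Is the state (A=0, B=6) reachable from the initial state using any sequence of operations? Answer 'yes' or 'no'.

Answer: yes

Derivation:
BFS from (A=3, B=0):
  1. empty(A) -> (A=0 B=0)
  2. fill(B) -> (A=0 B=6)
Target reached → yes.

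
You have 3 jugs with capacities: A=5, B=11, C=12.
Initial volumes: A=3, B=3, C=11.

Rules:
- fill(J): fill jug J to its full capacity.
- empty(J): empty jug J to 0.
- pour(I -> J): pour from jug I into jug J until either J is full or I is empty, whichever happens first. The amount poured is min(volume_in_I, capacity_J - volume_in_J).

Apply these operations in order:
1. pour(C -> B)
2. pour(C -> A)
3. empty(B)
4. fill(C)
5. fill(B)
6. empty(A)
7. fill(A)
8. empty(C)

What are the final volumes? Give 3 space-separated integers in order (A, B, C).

Answer: 5 11 0

Derivation:
Step 1: pour(C -> B) -> (A=3 B=11 C=3)
Step 2: pour(C -> A) -> (A=5 B=11 C=1)
Step 3: empty(B) -> (A=5 B=0 C=1)
Step 4: fill(C) -> (A=5 B=0 C=12)
Step 5: fill(B) -> (A=5 B=11 C=12)
Step 6: empty(A) -> (A=0 B=11 C=12)
Step 7: fill(A) -> (A=5 B=11 C=12)
Step 8: empty(C) -> (A=5 B=11 C=0)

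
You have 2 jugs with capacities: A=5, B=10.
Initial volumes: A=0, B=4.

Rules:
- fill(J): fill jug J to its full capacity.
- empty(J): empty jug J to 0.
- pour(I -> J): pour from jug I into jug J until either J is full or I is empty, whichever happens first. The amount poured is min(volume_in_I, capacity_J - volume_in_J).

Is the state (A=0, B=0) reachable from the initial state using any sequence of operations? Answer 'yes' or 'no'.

Answer: yes

Derivation:
BFS from (A=0, B=4):
  1. empty(B) -> (A=0 B=0)
Target reached → yes.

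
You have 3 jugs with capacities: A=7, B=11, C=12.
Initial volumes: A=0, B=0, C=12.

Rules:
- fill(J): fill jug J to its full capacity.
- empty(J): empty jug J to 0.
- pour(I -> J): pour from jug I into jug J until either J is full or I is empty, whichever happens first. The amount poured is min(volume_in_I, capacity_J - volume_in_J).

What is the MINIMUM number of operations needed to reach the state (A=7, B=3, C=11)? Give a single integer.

BFS from (A=0, B=0, C=12). One shortest path:
  1. fill(A) -> (A=7 B=0 C=12)
  2. empty(C) -> (A=7 B=0 C=0)
  3. pour(A -> B) -> (A=0 B=7 C=0)
  4. fill(A) -> (A=7 B=7 C=0)
  5. pour(A -> B) -> (A=3 B=11 C=0)
  6. pour(B -> C) -> (A=3 B=0 C=11)
  7. pour(A -> B) -> (A=0 B=3 C=11)
  8. fill(A) -> (A=7 B=3 C=11)
Reached target in 8 moves.

Answer: 8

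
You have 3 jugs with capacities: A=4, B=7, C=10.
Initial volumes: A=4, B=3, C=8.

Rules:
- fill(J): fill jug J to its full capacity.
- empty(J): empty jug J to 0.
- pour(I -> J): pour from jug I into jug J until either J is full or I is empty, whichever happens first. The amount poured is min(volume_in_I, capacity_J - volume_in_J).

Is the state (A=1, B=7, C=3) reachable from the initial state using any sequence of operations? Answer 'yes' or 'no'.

BFS from (A=4, B=3, C=8):
  1. empty(A) -> (A=0 B=3 C=8)
  2. pour(B -> A) -> (A=3 B=0 C=8)
  3. pour(A -> C) -> (A=1 B=0 C=10)
  4. pour(C -> B) -> (A=1 B=7 C=3)
Target reached → yes.

Answer: yes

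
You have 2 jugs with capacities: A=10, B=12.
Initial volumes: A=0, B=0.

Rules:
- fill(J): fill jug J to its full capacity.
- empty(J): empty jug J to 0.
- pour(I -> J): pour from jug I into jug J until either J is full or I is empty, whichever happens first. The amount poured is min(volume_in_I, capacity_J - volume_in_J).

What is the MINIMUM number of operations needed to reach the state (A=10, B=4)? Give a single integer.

Answer: 6

Derivation:
BFS from (A=0, B=0). One shortest path:
  1. fill(B) -> (A=0 B=12)
  2. pour(B -> A) -> (A=10 B=2)
  3. empty(A) -> (A=0 B=2)
  4. pour(B -> A) -> (A=2 B=0)
  5. fill(B) -> (A=2 B=12)
  6. pour(B -> A) -> (A=10 B=4)
Reached target in 6 moves.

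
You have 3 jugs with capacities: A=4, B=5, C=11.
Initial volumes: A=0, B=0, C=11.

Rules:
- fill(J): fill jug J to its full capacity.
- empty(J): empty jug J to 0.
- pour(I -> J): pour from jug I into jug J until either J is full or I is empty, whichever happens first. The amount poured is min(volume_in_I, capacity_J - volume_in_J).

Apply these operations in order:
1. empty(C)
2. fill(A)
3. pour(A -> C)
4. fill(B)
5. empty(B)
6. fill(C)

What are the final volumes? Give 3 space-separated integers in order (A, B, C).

Step 1: empty(C) -> (A=0 B=0 C=0)
Step 2: fill(A) -> (A=4 B=0 C=0)
Step 3: pour(A -> C) -> (A=0 B=0 C=4)
Step 4: fill(B) -> (A=0 B=5 C=4)
Step 5: empty(B) -> (A=0 B=0 C=4)
Step 6: fill(C) -> (A=0 B=0 C=11)

Answer: 0 0 11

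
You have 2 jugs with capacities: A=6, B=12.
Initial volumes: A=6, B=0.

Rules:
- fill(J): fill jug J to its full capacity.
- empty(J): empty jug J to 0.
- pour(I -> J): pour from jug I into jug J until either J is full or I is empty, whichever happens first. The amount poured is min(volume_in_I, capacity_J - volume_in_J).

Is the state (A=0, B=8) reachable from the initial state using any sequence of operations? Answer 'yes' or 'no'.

Answer: no

Derivation:
BFS explored all 6 reachable states.
Reachable set includes: (0,0), (0,6), (0,12), (6,0), (6,6), (6,12)
Target (A=0, B=8) not in reachable set → no.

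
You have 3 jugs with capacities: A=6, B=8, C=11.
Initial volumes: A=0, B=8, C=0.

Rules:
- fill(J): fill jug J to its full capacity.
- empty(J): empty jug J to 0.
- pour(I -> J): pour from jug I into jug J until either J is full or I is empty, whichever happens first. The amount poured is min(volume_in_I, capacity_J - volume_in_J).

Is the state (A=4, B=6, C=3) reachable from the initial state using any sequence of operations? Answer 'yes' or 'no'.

Answer: no

Derivation:
BFS explored all 406 reachable states.
Reachable set includes: (0,0,0), (0,0,1), (0,0,2), (0,0,3), (0,0,4), (0,0,5), (0,0,6), (0,0,7), (0,0,8), (0,0,9), (0,0,10), (0,0,11) ...
Target (A=4, B=6, C=3) not in reachable set → no.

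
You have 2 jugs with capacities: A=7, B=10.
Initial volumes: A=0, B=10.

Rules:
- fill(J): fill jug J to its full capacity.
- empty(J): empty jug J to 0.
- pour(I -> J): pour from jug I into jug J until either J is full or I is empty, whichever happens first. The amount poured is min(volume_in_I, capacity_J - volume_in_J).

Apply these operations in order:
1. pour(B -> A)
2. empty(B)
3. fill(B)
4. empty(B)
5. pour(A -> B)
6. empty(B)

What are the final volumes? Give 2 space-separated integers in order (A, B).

Answer: 0 0

Derivation:
Step 1: pour(B -> A) -> (A=7 B=3)
Step 2: empty(B) -> (A=7 B=0)
Step 3: fill(B) -> (A=7 B=10)
Step 4: empty(B) -> (A=7 B=0)
Step 5: pour(A -> B) -> (A=0 B=7)
Step 6: empty(B) -> (A=0 B=0)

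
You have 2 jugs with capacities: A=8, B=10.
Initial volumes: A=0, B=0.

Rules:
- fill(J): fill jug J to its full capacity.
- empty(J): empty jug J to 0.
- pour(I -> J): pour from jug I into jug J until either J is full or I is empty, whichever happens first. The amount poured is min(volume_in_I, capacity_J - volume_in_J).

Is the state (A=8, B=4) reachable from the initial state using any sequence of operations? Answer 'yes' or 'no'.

Answer: yes

Derivation:
BFS from (A=0, B=0):
  1. fill(B) -> (A=0 B=10)
  2. pour(B -> A) -> (A=8 B=2)
  3. empty(A) -> (A=0 B=2)
  4. pour(B -> A) -> (A=2 B=0)
  5. fill(B) -> (A=2 B=10)
  6. pour(B -> A) -> (A=8 B=4)
Target reached → yes.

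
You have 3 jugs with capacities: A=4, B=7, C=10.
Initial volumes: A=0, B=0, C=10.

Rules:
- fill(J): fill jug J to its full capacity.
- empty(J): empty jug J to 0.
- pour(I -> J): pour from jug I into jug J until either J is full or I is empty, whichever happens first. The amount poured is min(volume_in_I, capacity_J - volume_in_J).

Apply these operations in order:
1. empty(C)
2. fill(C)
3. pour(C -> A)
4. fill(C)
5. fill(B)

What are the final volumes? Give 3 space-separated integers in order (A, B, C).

Answer: 4 7 10

Derivation:
Step 1: empty(C) -> (A=0 B=0 C=0)
Step 2: fill(C) -> (A=0 B=0 C=10)
Step 3: pour(C -> A) -> (A=4 B=0 C=6)
Step 4: fill(C) -> (A=4 B=0 C=10)
Step 5: fill(B) -> (A=4 B=7 C=10)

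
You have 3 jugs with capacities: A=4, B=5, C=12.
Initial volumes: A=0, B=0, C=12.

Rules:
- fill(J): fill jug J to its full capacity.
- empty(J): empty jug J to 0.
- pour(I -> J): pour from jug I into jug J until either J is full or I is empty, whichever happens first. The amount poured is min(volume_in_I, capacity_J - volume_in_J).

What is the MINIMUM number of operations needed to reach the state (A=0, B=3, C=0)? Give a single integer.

BFS from (A=0, B=0, C=12). One shortest path:
  1. pour(C -> A) -> (A=4 B=0 C=8)
  2. empty(A) -> (A=0 B=0 C=8)
  3. pour(C -> B) -> (A=0 B=5 C=3)
  4. empty(B) -> (A=0 B=0 C=3)
  5. pour(C -> B) -> (A=0 B=3 C=0)
Reached target in 5 moves.

Answer: 5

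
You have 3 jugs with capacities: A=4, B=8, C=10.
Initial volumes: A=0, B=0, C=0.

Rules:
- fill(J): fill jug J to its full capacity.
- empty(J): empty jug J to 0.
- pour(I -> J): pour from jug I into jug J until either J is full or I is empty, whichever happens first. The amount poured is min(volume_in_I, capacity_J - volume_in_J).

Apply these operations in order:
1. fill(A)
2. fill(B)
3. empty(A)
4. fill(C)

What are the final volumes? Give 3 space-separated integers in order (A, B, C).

Answer: 0 8 10

Derivation:
Step 1: fill(A) -> (A=4 B=0 C=0)
Step 2: fill(B) -> (A=4 B=8 C=0)
Step 3: empty(A) -> (A=0 B=8 C=0)
Step 4: fill(C) -> (A=0 B=8 C=10)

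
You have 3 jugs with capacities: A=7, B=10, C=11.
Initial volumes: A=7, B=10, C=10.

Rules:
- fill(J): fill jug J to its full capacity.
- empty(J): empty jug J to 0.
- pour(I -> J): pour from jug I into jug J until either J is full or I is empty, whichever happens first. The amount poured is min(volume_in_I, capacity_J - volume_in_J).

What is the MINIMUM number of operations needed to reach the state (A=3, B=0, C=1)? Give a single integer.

BFS from (A=7, B=10, C=10). One shortest path:
  1. empty(A) -> (A=0 B=10 C=10)
  2. empty(B) -> (A=0 B=0 C=10)
  3. fill(C) -> (A=0 B=0 C=11)
  4. pour(C -> B) -> (A=0 B=10 C=1)
  5. pour(B -> A) -> (A=7 B=3 C=1)
  6. empty(A) -> (A=0 B=3 C=1)
  7. pour(B -> A) -> (A=3 B=0 C=1)
Reached target in 7 moves.

Answer: 7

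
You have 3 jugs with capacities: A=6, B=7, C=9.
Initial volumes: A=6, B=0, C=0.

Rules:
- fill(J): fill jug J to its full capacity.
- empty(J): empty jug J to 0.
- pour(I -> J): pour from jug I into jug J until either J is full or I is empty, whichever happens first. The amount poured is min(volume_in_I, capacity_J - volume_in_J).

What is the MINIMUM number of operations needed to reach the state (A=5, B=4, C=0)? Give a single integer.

BFS from (A=6, B=0, C=0). One shortest path:
  1. pour(A -> B) -> (A=0 B=6 C=0)
  2. fill(A) -> (A=6 B=6 C=0)
  3. pour(A -> C) -> (A=0 B=6 C=6)
  4. fill(A) -> (A=6 B=6 C=6)
  5. pour(A -> B) -> (A=5 B=7 C=6)
  6. pour(B -> C) -> (A=5 B=4 C=9)
  7. empty(C) -> (A=5 B=4 C=0)
Reached target in 7 moves.

Answer: 7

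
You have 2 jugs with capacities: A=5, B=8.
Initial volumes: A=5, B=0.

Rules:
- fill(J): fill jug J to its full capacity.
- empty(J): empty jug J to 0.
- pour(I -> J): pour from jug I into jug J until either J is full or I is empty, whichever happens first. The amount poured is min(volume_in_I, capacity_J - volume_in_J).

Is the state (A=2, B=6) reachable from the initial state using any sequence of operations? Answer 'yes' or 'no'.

BFS explored all 26 reachable states.
Reachable set includes: (0,0), (0,1), (0,2), (0,3), (0,4), (0,5), (0,6), (0,7), (0,8), (1,0), (1,8), (2,0) ...
Target (A=2, B=6) not in reachable set → no.

Answer: no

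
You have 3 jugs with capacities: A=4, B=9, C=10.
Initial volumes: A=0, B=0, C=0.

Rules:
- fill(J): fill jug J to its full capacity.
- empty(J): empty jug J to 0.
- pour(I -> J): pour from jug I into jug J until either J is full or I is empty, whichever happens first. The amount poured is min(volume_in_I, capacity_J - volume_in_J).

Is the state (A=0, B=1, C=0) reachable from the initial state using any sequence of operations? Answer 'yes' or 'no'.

BFS from (A=0, B=0, C=0):
  1. fill(C) -> (A=0 B=0 C=10)
  2. pour(C -> B) -> (A=0 B=9 C=1)
  3. empty(B) -> (A=0 B=0 C=1)
  4. pour(C -> B) -> (A=0 B=1 C=0)
Target reached → yes.

Answer: yes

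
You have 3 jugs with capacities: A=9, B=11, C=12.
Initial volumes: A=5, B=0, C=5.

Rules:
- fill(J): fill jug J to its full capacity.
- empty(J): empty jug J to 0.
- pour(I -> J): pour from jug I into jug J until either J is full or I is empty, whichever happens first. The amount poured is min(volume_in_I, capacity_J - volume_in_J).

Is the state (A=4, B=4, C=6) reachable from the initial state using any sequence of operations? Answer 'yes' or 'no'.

Answer: no

Derivation:
BFS explored all 680 reachable states.
Reachable set includes: (0,0,0), (0,0,1), (0,0,2), (0,0,3), (0,0,4), (0,0,5), (0,0,6), (0,0,7), (0,0,8), (0,0,9), (0,0,10), (0,0,11) ...
Target (A=4, B=4, C=6) not in reachable set → no.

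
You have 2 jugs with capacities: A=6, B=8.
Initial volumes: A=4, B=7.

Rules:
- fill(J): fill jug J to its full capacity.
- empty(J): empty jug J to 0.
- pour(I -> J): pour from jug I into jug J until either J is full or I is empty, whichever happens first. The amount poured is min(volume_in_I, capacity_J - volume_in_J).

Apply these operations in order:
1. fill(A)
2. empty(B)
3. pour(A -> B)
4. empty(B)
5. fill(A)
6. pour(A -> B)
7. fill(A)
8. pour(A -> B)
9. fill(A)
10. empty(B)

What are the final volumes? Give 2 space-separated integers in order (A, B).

Step 1: fill(A) -> (A=6 B=7)
Step 2: empty(B) -> (A=6 B=0)
Step 3: pour(A -> B) -> (A=0 B=6)
Step 4: empty(B) -> (A=0 B=0)
Step 5: fill(A) -> (A=6 B=0)
Step 6: pour(A -> B) -> (A=0 B=6)
Step 7: fill(A) -> (A=6 B=6)
Step 8: pour(A -> B) -> (A=4 B=8)
Step 9: fill(A) -> (A=6 B=8)
Step 10: empty(B) -> (A=6 B=0)

Answer: 6 0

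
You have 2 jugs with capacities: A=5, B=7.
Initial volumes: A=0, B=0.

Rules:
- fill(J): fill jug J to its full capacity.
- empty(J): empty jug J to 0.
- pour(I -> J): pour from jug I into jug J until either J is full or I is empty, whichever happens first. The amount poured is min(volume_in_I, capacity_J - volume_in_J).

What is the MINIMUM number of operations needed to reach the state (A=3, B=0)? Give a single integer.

BFS from (A=0, B=0). One shortest path:
  1. fill(A) -> (A=5 B=0)
  2. pour(A -> B) -> (A=0 B=5)
  3. fill(A) -> (A=5 B=5)
  4. pour(A -> B) -> (A=3 B=7)
  5. empty(B) -> (A=3 B=0)
Reached target in 5 moves.

Answer: 5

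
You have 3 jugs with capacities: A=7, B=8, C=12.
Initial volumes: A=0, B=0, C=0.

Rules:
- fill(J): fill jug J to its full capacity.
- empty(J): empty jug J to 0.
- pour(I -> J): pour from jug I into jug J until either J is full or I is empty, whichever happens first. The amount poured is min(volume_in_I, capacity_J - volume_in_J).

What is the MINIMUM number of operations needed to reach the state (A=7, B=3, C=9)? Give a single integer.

Answer: 8

Derivation:
BFS from (A=0, B=0, C=0). One shortest path:
  1. fill(C) -> (A=0 B=0 C=12)
  2. pour(C -> A) -> (A=7 B=0 C=5)
  3. pour(C -> B) -> (A=7 B=5 C=0)
  4. pour(A -> C) -> (A=0 B=5 C=7)
  5. fill(A) -> (A=7 B=5 C=7)
  6. pour(A -> B) -> (A=4 B=8 C=7)
  7. pour(B -> C) -> (A=4 B=3 C=12)
  8. pour(C -> A) -> (A=7 B=3 C=9)
Reached target in 8 moves.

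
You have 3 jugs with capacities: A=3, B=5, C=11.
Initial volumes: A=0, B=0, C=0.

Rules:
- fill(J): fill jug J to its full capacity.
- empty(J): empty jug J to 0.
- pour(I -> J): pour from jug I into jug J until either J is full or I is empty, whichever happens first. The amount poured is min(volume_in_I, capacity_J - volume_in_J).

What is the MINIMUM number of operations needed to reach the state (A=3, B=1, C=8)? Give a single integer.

Answer: 8

Derivation:
BFS from (A=0, B=0, C=0). One shortest path:
  1. fill(A) -> (A=3 B=0 C=0)
  2. fill(C) -> (A=3 B=0 C=11)
  3. pour(A -> B) -> (A=0 B=3 C=11)
  4. fill(A) -> (A=3 B=3 C=11)
  5. pour(A -> B) -> (A=1 B=5 C=11)
  6. empty(B) -> (A=1 B=0 C=11)
  7. pour(A -> B) -> (A=0 B=1 C=11)
  8. pour(C -> A) -> (A=3 B=1 C=8)
Reached target in 8 moves.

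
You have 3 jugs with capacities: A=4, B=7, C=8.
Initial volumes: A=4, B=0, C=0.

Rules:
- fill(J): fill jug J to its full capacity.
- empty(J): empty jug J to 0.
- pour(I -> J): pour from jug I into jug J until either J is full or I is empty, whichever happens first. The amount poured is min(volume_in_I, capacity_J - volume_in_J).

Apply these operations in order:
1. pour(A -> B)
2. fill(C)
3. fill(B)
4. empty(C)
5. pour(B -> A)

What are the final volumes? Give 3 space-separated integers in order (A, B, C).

Step 1: pour(A -> B) -> (A=0 B=4 C=0)
Step 2: fill(C) -> (A=0 B=4 C=8)
Step 3: fill(B) -> (A=0 B=7 C=8)
Step 4: empty(C) -> (A=0 B=7 C=0)
Step 5: pour(B -> A) -> (A=4 B=3 C=0)

Answer: 4 3 0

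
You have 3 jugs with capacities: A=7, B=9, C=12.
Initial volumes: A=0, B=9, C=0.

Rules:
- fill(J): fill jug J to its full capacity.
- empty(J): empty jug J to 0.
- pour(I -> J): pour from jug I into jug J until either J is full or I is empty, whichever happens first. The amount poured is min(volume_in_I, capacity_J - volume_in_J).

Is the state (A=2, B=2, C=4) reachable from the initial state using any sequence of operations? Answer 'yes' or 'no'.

BFS explored all 512 reachable states.
Reachable set includes: (0,0,0), (0,0,1), (0,0,2), (0,0,3), (0,0,4), (0,0,5), (0,0,6), (0,0,7), (0,0,8), (0,0,9), (0,0,10), (0,0,11) ...
Target (A=2, B=2, C=4) not in reachable set → no.

Answer: no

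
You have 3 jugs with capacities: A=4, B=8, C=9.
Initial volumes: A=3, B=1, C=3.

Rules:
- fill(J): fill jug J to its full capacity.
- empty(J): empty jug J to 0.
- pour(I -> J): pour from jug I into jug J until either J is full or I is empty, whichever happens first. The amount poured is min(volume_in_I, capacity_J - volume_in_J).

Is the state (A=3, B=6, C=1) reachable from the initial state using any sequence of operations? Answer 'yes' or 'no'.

Answer: no

Derivation:
BFS explored all 283 reachable states.
Reachable set includes: (0,0,0), (0,0,1), (0,0,2), (0,0,3), (0,0,4), (0,0,5), (0,0,6), (0,0,7), (0,0,8), (0,0,9), (0,1,0), (0,1,1) ...
Target (A=3, B=6, C=1) not in reachable set → no.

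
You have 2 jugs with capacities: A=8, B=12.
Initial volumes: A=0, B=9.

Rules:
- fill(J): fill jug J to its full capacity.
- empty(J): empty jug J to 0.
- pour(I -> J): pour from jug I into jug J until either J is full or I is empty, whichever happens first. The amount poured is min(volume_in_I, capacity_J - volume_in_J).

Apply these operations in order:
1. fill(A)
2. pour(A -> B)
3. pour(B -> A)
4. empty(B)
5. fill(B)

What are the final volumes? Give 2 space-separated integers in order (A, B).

Step 1: fill(A) -> (A=8 B=9)
Step 2: pour(A -> B) -> (A=5 B=12)
Step 3: pour(B -> A) -> (A=8 B=9)
Step 4: empty(B) -> (A=8 B=0)
Step 5: fill(B) -> (A=8 B=12)

Answer: 8 12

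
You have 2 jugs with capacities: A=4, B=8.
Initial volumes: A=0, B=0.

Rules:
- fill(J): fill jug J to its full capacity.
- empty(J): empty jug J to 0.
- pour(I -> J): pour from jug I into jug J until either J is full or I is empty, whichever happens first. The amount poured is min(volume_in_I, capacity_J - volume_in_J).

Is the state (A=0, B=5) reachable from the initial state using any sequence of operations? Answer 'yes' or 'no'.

BFS explored all 6 reachable states.
Reachable set includes: (0,0), (0,4), (0,8), (4,0), (4,4), (4,8)
Target (A=0, B=5) not in reachable set → no.

Answer: no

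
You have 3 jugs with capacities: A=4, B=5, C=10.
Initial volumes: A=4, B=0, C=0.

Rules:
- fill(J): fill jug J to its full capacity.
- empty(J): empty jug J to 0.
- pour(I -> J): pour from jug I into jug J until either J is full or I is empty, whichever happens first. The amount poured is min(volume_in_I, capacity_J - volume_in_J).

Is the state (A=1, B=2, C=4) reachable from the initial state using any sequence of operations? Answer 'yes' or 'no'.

BFS explored all 222 reachable states.
Reachable set includes: (0,0,0), (0,0,1), (0,0,2), (0,0,3), (0,0,4), (0,0,5), (0,0,6), (0,0,7), (0,0,8), (0,0,9), (0,0,10), (0,1,0) ...
Target (A=1, B=2, C=4) not in reachable set → no.

Answer: no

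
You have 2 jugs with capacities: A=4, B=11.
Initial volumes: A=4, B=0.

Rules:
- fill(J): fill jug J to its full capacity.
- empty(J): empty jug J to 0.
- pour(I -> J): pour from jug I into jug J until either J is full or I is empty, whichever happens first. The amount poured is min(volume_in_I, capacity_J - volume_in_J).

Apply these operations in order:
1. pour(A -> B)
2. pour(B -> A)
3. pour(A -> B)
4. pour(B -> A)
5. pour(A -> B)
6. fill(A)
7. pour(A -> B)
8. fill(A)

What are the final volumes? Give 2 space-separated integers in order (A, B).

Step 1: pour(A -> B) -> (A=0 B=4)
Step 2: pour(B -> A) -> (A=4 B=0)
Step 3: pour(A -> B) -> (A=0 B=4)
Step 4: pour(B -> A) -> (A=4 B=0)
Step 5: pour(A -> B) -> (A=0 B=4)
Step 6: fill(A) -> (A=4 B=4)
Step 7: pour(A -> B) -> (A=0 B=8)
Step 8: fill(A) -> (A=4 B=8)

Answer: 4 8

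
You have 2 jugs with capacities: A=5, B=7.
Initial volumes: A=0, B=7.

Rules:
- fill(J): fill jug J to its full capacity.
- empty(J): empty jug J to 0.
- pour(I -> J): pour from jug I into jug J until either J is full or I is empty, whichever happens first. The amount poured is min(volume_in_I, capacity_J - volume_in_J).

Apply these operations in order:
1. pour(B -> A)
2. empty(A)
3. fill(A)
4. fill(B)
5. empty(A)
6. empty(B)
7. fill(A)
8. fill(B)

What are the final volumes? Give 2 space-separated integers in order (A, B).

Step 1: pour(B -> A) -> (A=5 B=2)
Step 2: empty(A) -> (A=0 B=2)
Step 3: fill(A) -> (A=5 B=2)
Step 4: fill(B) -> (A=5 B=7)
Step 5: empty(A) -> (A=0 B=7)
Step 6: empty(B) -> (A=0 B=0)
Step 7: fill(A) -> (A=5 B=0)
Step 8: fill(B) -> (A=5 B=7)

Answer: 5 7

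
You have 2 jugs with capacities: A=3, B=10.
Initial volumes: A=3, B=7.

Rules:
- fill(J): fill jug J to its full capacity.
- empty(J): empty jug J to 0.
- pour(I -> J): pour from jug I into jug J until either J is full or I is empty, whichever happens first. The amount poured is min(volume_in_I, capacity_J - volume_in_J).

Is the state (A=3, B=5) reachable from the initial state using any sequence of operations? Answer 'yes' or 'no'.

BFS from (A=3, B=7):
  1. empty(A) -> (A=0 B=7)
  2. pour(B -> A) -> (A=3 B=4)
  3. empty(A) -> (A=0 B=4)
  4. pour(B -> A) -> (A=3 B=1)
  5. empty(A) -> (A=0 B=1)
  6. pour(B -> A) -> (A=1 B=0)
  7. fill(B) -> (A=1 B=10)
  8. pour(B -> A) -> (A=3 B=8)
  9. empty(A) -> (A=0 B=8)
  10. pour(B -> A) -> (A=3 B=5)
Target reached → yes.

Answer: yes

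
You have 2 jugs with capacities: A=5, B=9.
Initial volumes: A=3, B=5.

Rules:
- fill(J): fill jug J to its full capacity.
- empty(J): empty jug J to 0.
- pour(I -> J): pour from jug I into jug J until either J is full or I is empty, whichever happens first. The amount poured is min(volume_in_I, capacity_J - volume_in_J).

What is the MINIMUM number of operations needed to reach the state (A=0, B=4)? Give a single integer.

BFS from (A=3, B=5). One shortest path:
  1. empty(A) -> (A=0 B=5)
  2. fill(B) -> (A=0 B=9)
  3. pour(B -> A) -> (A=5 B=4)
  4. empty(A) -> (A=0 B=4)
Reached target in 4 moves.

Answer: 4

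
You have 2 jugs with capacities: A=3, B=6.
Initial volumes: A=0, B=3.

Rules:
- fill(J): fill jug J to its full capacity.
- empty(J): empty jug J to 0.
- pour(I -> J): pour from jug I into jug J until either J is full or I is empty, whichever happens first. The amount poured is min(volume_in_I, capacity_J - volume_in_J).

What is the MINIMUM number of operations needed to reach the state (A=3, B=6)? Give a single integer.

BFS from (A=0, B=3). One shortest path:
  1. fill(A) -> (A=3 B=3)
  2. fill(B) -> (A=3 B=6)
Reached target in 2 moves.

Answer: 2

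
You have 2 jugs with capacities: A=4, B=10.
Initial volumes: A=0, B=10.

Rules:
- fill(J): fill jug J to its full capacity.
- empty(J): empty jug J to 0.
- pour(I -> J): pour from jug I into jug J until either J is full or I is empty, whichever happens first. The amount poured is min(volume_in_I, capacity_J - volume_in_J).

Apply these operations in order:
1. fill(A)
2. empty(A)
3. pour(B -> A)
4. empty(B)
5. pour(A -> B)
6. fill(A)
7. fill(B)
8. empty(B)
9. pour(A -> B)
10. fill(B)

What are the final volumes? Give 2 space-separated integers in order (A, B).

Step 1: fill(A) -> (A=4 B=10)
Step 2: empty(A) -> (A=0 B=10)
Step 3: pour(B -> A) -> (A=4 B=6)
Step 4: empty(B) -> (A=4 B=0)
Step 5: pour(A -> B) -> (A=0 B=4)
Step 6: fill(A) -> (A=4 B=4)
Step 7: fill(B) -> (A=4 B=10)
Step 8: empty(B) -> (A=4 B=0)
Step 9: pour(A -> B) -> (A=0 B=4)
Step 10: fill(B) -> (A=0 B=10)

Answer: 0 10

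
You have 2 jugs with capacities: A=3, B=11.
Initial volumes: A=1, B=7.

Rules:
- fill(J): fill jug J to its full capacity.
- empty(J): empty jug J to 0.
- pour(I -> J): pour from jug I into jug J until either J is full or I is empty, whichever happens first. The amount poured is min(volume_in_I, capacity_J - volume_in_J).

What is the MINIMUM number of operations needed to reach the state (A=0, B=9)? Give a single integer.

Answer: 3

Derivation:
BFS from (A=1, B=7). One shortest path:
  1. fill(B) -> (A=1 B=11)
  2. pour(B -> A) -> (A=3 B=9)
  3. empty(A) -> (A=0 B=9)
Reached target in 3 moves.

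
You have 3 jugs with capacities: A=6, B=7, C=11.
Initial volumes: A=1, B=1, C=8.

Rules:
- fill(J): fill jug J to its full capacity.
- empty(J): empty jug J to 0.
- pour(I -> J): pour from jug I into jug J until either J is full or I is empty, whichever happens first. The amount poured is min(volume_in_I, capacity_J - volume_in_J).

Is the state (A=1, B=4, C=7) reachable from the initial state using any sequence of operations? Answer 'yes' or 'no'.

BFS explored all 373 reachable states.
Reachable set includes: (0,0,0), (0,0,1), (0,0,2), (0,0,3), (0,0,4), (0,0,5), (0,0,6), (0,0,7), (0,0,8), (0,0,9), (0,0,10), (0,0,11) ...
Target (A=1, B=4, C=7) not in reachable set → no.

Answer: no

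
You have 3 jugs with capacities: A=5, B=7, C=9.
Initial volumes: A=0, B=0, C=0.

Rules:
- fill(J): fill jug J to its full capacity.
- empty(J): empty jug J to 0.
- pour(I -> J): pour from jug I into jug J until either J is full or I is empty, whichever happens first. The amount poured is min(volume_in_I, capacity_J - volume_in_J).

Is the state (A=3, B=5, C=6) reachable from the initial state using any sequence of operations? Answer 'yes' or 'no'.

Answer: no

Derivation:
BFS explored all 288 reachable states.
Reachable set includes: (0,0,0), (0,0,1), (0,0,2), (0,0,3), (0,0,4), (0,0,5), (0,0,6), (0,0,7), (0,0,8), (0,0,9), (0,1,0), (0,1,1) ...
Target (A=3, B=5, C=6) not in reachable set → no.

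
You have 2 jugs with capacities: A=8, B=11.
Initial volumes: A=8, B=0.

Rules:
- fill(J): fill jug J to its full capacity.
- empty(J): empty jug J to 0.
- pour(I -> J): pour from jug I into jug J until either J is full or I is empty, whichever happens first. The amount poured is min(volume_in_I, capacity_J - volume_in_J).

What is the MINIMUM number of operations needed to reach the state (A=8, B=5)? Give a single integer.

Answer: 6

Derivation:
BFS from (A=8, B=0). One shortest path:
  1. pour(A -> B) -> (A=0 B=8)
  2. fill(A) -> (A=8 B=8)
  3. pour(A -> B) -> (A=5 B=11)
  4. empty(B) -> (A=5 B=0)
  5. pour(A -> B) -> (A=0 B=5)
  6. fill(A) -> (A=8 B=5)
Reached target in 6 moves.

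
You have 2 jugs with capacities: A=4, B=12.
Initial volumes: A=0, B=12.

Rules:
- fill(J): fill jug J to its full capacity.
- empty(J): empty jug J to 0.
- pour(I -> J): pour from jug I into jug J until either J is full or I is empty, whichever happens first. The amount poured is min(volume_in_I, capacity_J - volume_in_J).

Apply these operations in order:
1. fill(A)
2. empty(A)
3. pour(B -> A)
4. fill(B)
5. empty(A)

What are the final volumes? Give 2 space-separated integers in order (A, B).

Step 1: fill(A) -> (A=4 B=12)
Step 2: empty(A) -> (A=0 B=12)
Step 3: pour(B -> A) -> (A=4 B=8)
Step 4: fill(B) -> (A=4 B=12)
Step 5: empty(A) -> (A=0 B=12)

Answer: 0 12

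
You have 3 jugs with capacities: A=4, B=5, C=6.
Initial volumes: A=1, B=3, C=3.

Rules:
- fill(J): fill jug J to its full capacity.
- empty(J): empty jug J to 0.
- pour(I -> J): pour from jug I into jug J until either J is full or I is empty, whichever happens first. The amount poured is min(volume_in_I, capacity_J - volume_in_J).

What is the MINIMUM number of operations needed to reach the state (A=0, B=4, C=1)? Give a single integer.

BFS from (A=1, B=3, C=3). One shortest path:
  1. fill(A) -> (A=4 B=3 C=3)
  2. pour(C -> B) -> (A=4 B=5 C=1)
  3. empty(B) -> (A=4 B=0 C=1)
  4. pour(A -> B) -> (A=0 B=4 C=1)
Reached target in 4 moves.

Answer: 4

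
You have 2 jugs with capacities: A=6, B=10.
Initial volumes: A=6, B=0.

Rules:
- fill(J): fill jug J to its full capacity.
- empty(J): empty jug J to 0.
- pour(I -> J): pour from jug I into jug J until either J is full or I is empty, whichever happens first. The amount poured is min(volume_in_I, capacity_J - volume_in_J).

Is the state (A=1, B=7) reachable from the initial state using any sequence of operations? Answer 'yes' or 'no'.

BFS explored all 16 reachable states.
Reachable set includes: (0,0), (0,2), (0,4), (0,6), (0,8), (0,10), (2,0), (2,10), (4,0), (4,10), (6,0), (6,2) ...
Target (A=1, B=7) not in reachable set → no.

Answer: no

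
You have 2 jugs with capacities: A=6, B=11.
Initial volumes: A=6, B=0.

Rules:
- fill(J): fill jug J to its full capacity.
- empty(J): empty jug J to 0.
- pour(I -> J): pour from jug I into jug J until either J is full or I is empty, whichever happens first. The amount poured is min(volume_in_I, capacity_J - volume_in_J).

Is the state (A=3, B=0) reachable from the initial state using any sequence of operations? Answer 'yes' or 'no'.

Answer: yes

Derivation:
BFS from (A=6, B=0):
  1. pour(A -> B) -> (A=0 B=6)
  2. fill(A) -> (A=6 B=6)
  3. pour(A -> B) -> (A=1 B=11)
  4. empty(B) -> (A=1 B=0)
  5. pour(A -> B) -> (A=0 B=1)
  6. fill(A) -> (A=6 B=1)
  7. pour(A -> B) -> (A=0 B=7)
  8. fill(A) -> (A=6 B=7)
  9. pour(A -> B) -> (A=2 B=11)
  10. empty(B) -> (A=2 B=0)
  11. pour(A -> B) -> (A=0 B=2)
  12. fill(A) -> (A=6 B=2)
  13. pour(A -> B) -> (A=0 B=8)
  14. fill(A) -> (A=6 B=8)
  15. pour(A -> B) -> (A=3 B=11)
  16. empty(B) -> (A=3 B=0)
Target reached → yes.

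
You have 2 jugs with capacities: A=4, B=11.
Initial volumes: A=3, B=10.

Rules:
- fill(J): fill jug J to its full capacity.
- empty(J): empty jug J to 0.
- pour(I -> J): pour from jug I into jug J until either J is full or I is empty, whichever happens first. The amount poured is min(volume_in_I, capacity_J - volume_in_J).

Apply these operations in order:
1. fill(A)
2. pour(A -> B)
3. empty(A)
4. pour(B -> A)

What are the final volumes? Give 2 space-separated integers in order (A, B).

Answer: 4 7

Derivation:
Step 1: fill(A) -> (A=4 B=10)
Step 2: pour(A -> B) -> (A=3 B=11)
Step 3: empty(A) -> (A=0 B=11)
Step 4: pour(B -> A) -> (A=4 B=7)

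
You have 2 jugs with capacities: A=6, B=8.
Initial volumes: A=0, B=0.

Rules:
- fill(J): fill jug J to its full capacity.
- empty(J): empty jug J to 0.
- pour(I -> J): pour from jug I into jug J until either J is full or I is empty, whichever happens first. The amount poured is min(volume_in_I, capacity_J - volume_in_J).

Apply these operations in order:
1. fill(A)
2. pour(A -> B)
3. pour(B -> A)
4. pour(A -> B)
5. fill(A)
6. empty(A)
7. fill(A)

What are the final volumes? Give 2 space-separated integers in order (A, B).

Step 1: fill(A) -> (A=6 B=0)
Step 2: pour(A -> B) -> (A=0 B=6)
Step 3: pour(B -> A) -> (A=6 B=0)
Step 4: pour(A -> B) -> (A=0 B=6)
Step 5: fill(A) -> (A=6 B=6)
Step 6: empty(A) -> (A=0 B=6)
Step 7: fill(A) -> (A=6 B=6)

Answer: 6 6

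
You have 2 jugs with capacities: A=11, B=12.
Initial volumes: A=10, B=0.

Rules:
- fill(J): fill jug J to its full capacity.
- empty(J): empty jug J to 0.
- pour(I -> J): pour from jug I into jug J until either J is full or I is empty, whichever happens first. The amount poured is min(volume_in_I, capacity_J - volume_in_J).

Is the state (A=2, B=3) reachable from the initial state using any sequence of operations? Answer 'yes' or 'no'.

Answer: no

Derivation:
BFS explored all 46 reachable states.
Reachable set includes: (0,0), (0,1), (0,2), (0,3), (0,4), (0,5), (0,6), (0,7), (0,8), (0,9), (0,10), (0,11) ...
Target (A=2, B=3) not in reachable set → no.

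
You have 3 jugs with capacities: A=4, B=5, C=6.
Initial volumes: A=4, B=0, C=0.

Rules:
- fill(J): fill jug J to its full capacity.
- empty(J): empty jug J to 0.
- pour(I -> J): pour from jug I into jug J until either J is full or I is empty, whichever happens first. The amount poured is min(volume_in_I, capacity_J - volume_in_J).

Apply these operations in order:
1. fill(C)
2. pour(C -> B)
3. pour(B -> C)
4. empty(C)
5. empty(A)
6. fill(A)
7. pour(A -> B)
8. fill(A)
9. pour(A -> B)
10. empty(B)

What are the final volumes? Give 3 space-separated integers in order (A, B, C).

Step 1: fill(C) -> (A=4 B=0 C=6)
Step 2: pour(C -> B) -> (A=4 B=5 C=1)
Step 3: pour(B -> C) -> (A=4 B=0 C=6)
Step 4: empty(C) -> (A=4 B=0 C=0)
Step 5: empty(A) -> (A=0 B=0 C=0)
Step 6: fill(A) -> (A=4 B=0 C=0)
Step 7: pour(A -> B) -> (A=0 B=4 C=0)
Step 8: fill(A) -> (A=4 B=4 C=0)
Step 9: pour(A -> B) -> (A=3 B=5 C=0)
Step 10: empty(B) -> (A=3 B=0 C=0)

Answer: 3 0 0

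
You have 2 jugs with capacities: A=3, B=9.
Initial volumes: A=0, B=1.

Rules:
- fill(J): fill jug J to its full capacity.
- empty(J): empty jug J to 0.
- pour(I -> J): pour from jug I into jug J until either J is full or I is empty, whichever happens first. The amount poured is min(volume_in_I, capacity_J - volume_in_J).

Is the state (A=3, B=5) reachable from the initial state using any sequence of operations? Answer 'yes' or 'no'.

Answer: no

Derivation:
BFS explored all 16 reachable states.
Reachable set includes: (0,0), (0,1), (0,3), (0,4), (0,6), (0,7), (0,9), (1,0), (1,9), (3,0), (3,1), (3,3) ...
Target (A=3, B=5) not in reachable set → no.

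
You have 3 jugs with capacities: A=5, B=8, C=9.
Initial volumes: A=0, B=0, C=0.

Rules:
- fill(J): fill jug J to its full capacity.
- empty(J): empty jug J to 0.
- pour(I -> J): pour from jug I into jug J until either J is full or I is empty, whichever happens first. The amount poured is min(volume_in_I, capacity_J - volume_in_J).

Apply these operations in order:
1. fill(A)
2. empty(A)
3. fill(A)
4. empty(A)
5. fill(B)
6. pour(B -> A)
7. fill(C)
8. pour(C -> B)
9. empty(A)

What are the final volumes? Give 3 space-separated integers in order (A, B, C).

Answer: 0 8 4

Derivation:
Step 1: fill(A) -> (A=5 B=0 C=0)
Step 2: empty(A) -> (A=0 B=0 C=0)
Step 3: fill(A) -> (A=5 B=0 C=0)
Step 4: empty(A) -> (A=0 B=0 C=0)
Step 5: fill(B) -> (A=0 B=8 C=0)
Step 6: pour(B -> A) -> (A=5 B=3 C=0)
Step 7: fill(C) -> (A=5 B=3 C=9)
Step 8: pour(C -> B) -> (A=5 B=8 C=4)
Step 9: empty(A) -> (A=0 B=8 C=4)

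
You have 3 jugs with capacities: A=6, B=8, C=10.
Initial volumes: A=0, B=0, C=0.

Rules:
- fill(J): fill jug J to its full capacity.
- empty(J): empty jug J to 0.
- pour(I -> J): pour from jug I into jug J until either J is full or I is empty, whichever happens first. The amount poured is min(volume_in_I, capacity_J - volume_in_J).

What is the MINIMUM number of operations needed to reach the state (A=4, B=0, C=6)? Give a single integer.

Answer: 5

Derivation:
BFS from (A=0, B=0, C=0). One shortest path:
  1. fill(C) -> (A=0 B=0 C=10)
  2. pour(C -> A) -> (A=6 B=0 C=4)
  3. pour(A -> B) -> (A=0 B=6 C=4)
  4. pour(C -> A) -> (A=4 B=6 C=0)
  5. pour(B -> C) -> (A=4 B=0 C=6)
Reached target in 5 moves.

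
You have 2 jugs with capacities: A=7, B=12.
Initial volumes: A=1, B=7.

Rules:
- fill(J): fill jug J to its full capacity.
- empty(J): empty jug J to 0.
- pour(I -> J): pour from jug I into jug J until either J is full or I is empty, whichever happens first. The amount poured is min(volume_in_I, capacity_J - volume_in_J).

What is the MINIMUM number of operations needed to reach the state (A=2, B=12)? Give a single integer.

Answer: 2

Derivation:
BFS from (A=1, B=7). One shortest path:
  1. fill(A) -> (A=7 B=7)
  2. pour(A -> B) -> (A=2 B=12)
Reached target in 2 moves.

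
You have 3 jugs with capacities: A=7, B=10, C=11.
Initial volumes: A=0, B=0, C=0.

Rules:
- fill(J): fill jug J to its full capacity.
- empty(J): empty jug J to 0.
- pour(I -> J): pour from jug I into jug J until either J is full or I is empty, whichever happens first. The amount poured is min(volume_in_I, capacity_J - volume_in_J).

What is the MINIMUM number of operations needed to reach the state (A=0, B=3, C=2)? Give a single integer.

BFS from (A=0, B=0, C=0). One shortest path:
  1. fill(C) -> (A=0 B=0 C=11)
  2. pour(C -> B) -> (A=0 B=10 C=1)
  3. empty(B) -> (A=0 B=0 C=1)
  4. pour(C -> B) -> (A=0 B=1 C=0)
  5. fill(C) -> (A=0 B=1 C=11)
  6. pour(C -> B) -> (A=0 B=10 C=2)
  7. pour(B -> A) -> (A=7 B=3 C=2)
  8. empty(A) -> (A=0 B=3 C=2)
Reached target in 8 moves.

Answer: 8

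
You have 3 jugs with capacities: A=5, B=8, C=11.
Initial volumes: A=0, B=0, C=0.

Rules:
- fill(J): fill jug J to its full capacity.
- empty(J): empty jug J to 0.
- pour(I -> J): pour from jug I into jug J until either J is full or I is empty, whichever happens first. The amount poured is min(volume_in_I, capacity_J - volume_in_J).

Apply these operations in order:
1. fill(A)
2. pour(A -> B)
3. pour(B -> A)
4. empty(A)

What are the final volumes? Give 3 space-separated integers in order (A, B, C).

Answer: 0 0 0

Derivation:
Step 1: fill(A) -> (A=5 B=0 C=0)
Step 2: pour(A -> B) -> (A=0 B=5 C=0)
Step 3: pour(B -> A) -> (A=5 B=0 C=0)
Step 4: empty(A) -> (A=0 B=0 C=0)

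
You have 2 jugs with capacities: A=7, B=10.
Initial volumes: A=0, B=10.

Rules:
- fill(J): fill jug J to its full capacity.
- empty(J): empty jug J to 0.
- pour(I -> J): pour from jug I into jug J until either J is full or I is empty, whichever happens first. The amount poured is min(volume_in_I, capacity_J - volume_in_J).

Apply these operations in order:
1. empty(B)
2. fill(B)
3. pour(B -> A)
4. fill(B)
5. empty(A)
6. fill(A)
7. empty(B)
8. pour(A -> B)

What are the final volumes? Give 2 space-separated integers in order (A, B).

Answer: 0 7

Derivation:
Step 1: empty(B) -> (A=0 B=0)
Step 2: fill(B) -> (A=0 B=10)
Step 3: pour(B -> A) -> (A=7 B=3)
Step 4: fill(B) -> (A=7 B=10)
Step 5: empty(A) -> (A=0 B=10)
Step 6: fill(A) -> (A=7 B=10)
Step 7: empty(B) -> (A=7 B=0)
Step 8: pour(A -> B) -> (A=0 B=7)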